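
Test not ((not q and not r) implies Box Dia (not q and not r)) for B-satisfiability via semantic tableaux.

Unsatisfiable (every branch closes)

1. not ((not q and not r) implies Box Dia (not q and not r)), w0
2. not q and not r, w0   [neg-implies-rule on 1]
3. not Box Dia (not q and not r), w0   [neg-implies-rule on 1]
4. not q, w0   [and-rule on 2]
5. not r, w0   [and-rule on 2]
6. not Dia (not q and not r), w1   [neg-Box-rule on 3: fresh world w1, w0Rw1]
7. not (not q and not r), w0   [neg-Dia-rule on 6 via w1Rw0]
8. not (not q and not r), w1   [neg-Dia-rule on 6 via w1Rw1]
9. r, w0   [neg-and-rule on 7 (branches; this branch)]
Accessibility: w0Rw0, w0Rw1, w1Rw0, w1Rw1
Branch closes: r and not r both at w0.
Every branch closes; the branch above is one of them.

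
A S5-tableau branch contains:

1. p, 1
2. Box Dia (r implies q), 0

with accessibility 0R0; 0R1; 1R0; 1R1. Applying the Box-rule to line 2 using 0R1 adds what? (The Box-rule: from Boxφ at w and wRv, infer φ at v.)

Dia (r implies q), 1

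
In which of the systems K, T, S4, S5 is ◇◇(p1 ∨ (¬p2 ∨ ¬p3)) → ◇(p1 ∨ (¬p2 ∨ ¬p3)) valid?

S4-tableau for the negation ¬(◇◇(p1 ∨ (¬p2 ∨ ¬p3)) → ◇(p1 ∨ (¬p2 ∨ ¬p3))):
1. ¬(◇◇(p1 ∨ (¬p2 ∨ ¬p3)) → ◇(p1 ∨ (¬p2 ∨ ¬p3))), w0
2. ◇◇(p1 ∨ (¬p2 ∨ ¬p3)), w0
3. ¬◇(p1 ∨ (¬p2 ∨ ¬p3)), w0
4. ¬(p1 ∨ (¬p2 ∨ ¬p3)), w0
5. ¬p1, w0
6. ¬(¬p2 ∨ ¬p3), w0
7. p2, w0
8. p3, w0
9. ◇(p1 ∨ (¬p2 ∨ ¬p3)), w1
10. ¬(p1 ∨ (¬p2 ∨ ¬p3)), w1
11. ¬p1, w1
12. ¬(¬p2 ∨ ¬p3), w1
13. p2, w1
14. p3, w1
15. p1 ∨ (¬p2 ∨ ¬p3), w2
16. ¬(p1 ∨ (¬p2 ∨ ¬p3)), w2
17. ¬p1, w2
18. ¬(¬p2 ∨ ¬p3), w2
19. p2, w2
20. p3, w2
21. ¬p2 ∨ ¬p3, w2
22. ¬p3, w2
Accessibility: w0Rw0, w0Rw1, w0Rw2, w1Rw1, w1Rw2, w2Rw2
Branch closes: p3 and ¬p3 both at w2.
Every branch closes (one shown): valid in S4, hence also in S5 (every theorem of S4 is a theorem of S5).
T-tableau for the negation ¬(◇◇(p1 ∨ (¬p2 ∨ ¬p3)) → ◇(p1 ∨ (¬p2 ∨ ¬p3))):
1. ¬(◇◇(p1 ∨ (¬p2 ∨ ¬p3)) → ◇(p1 ∨ (¬p2 ∨ ¬p3))), w0
2. ◇◇(p1 ∨ (¬p2 ∨ ¬p3)), w0
3. ¬◇(p1 ∨ (¬p2 ∨ ¬p3)), w0
4. ¬(p1 ∨ (¬p2 ∨ ¬p3)), w0
5. ¬p1, w0
6. ¬(¬p2 ∨ ¬p3), w0
7. p2, w0
8. p3, w0
9. ◇(p1 ∨ (¬p2 ∨ ¬p3)), w1
10. ¬(p1 ∨ (¬p2 ∨ ¬p3)), w1
11. ¬p1, w1
12. ¬(¬p2 ∨ ¬p3), w1
13. p2, w1
14. p3, w1
15. p1 ∨ (¬p2 ∨ ¬p3), w2
16. ¬p2 ∨ ¬p3, w2
17. ¬p3, w2
Accessibility: w0Rw0, w0Rw1, w1Rw1, w1Rw2, w2Rw2
Complete open branch: countermodel on a T-frame, so not valid in T, nor in K (the same frame is also a K-frame).

S4, S5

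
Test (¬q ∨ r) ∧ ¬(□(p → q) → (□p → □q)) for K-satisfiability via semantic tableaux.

Unsatisfiable (every branch closes)

1. (¬q ∨ r) ∧ ¬(□(p → q) → (□p → □q)), u
2. ¬q ∨ r, u
3. ¬(□(p → q) → (□p → □q)), u
4. □(p → q), u
5. ¬(□p → □q), u
6. □p, u
7. ¬□q, u
8. r, u
9. ¬q, v
10. p → q, v
11. p, v
12. q, v
Accessibility: uRv
Branch closes: q and ¬q both at v.
All branches of the tableau close; one closing branch shown above.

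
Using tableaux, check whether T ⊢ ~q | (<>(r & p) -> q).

Tableau for the negation ~(~q | (<>(r & p) -> q)):
1. ~(~q | (<>(r & p) -> q)), w0
2. q, w0   [~|-rule on 1]
3. ~(<>(r & p) -> q), w0   [~|-rule on 1]
4. <>(r & p), w0   [~->-rule on 3]
5. ~q, w0   [~->-rule on 3]
Accessibility: w0Rw0
Branch closes: q and ~q both at w0.
Every branch of the negation's tableau closes; the branch above is one of them.

Valid in T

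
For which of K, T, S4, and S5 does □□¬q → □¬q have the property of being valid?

T-tableau for the negation ¬(□□¬q → □¬q):
1. ¬(□□¬q → □¬q), 0
2. □□¬q, 0
3. ¬□¬q, 0
4. □¬q, 0
5. ¬q, 0
6. q, 1
7. □¬q, 1
8. ¬q, 1
Accessibility: 0R0, 0R1, 1R1
Branch closes: q and ¬q both at 1.
Every branch closes (one shown): valid in T, hence also in S4, S5 (every theorem of T is a theorem of S4 and S5).
K-tableau for the negation ¬(□□¬q → □¬q):
1. ¬(□□¬q → □¬q), 0
2. □□¬q, 0
3. ¬□¬q, 0
4. q, 1
5. □¬q, 1
Accessibility: 0R1
Complete open branch: countermodel on a K-frame, so not valid in K.

T, S4, S5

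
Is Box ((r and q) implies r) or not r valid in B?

Tableau for the negation not (Box ((r and q) implies r) or not r):
1. not (Box ((r and q) implies r) or not r), u
2. not Box ((r and q) implies r), u   [neg-or-rule on 1]
3. r, u   [neg-or-rule on 1]
4. not ((r and q) implies r), v   [neg-Box-rule on 2: fresh world v, uRv]
5. r and q, v   [neg-implies-rule on 4]
6. not r, v   [neg-implies-rule on 4]
7. r, v   [and-rule on 5]
8. q, v   [and-rule on 5]
Accessibility: uRu, uRv, vRu, vRv
Branch closes: r and not r both at v.
Every branch of the negation's tableau closes; the branch above is one of them.

Valid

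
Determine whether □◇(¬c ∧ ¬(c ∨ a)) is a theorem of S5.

Tableau for the negation ¬□◇(¬c ∧ ¬(c ∨ a)):
1. ¬□◇(¬c ∧ ¬(c ∨ a)), u
2. ¬◇(¬c ∧ ¬(c ∨ a)), v
3. ¬(¬c ∧ ¬(c ∨ a)), u
4. ¬(¬c ∧ ¬(c ∨ a)), v
5. c ∨ a, u
6. c ∨ a, v
7. a, u
8. a, v
Accessibility: uRu, uRv, vRu, vRv
The negation has an open branch (countermodel exists).

Invalid (countermodel exists)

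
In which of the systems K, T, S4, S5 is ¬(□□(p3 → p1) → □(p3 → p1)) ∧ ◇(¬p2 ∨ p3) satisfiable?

T-tableau for the formula:
1. ¬(□□(p3 → p1) → □(p3 → p1)) ∧ ◇(¬p2 ∨ p3), 0
2. ¬(□□(p3 → p1) → □(p3 → p1)), 0
3. ◇(¬p2 ∨ p3), 0
4. □□(p3 → p1), 0
5. ¬□(p3 → p1), 0
6. □(p3 → p1), 0
7. p3 → p1, 0
8. p1, 0
9. ¬p2 ∨ p3, 1
10. □(p3 → p1), 1
11. p3 → p1, 1
12. p3, 1
13. p1, 1
14. ¬(p3 → p1), 2
15. p3, 2
16. ¬p1, 2
17. □(p3 → p1), 2
18. p3 → p1, 2
19. p1, 2
Accessibility: 0R0, 0R1, 0R2, 1R1, 2R2
Branch closes: p1 and ¬p1 both at 2.
Every branch closes (one shown): unsatisfiable in T, hence also in S4, S5 (every S4/S5-frame is a T-frame).
K-tableau for the formula:
1. ¬(□□(p3 → p1) → □(p3 → p1)) ∧ ◇(¬p2 ∨ p3), 0
2. ¬(□□(p3 → p1) → □(p3 → p1)), 0
3. ◇(¬p2 ∨ p3), 0
4. □□(p3 → p1), 0
5. ¬□(p3 → p1), 0
6. ¬p2 ∨ p3, 1
7. □(p3 → p1), 1
8. p3, 1
9. ¬(p3 → p1), 2
10. p3, 2
11. ¬p1, 2
12. □(p3 → p1), 2
Accessibility: 0R1, 0R2
Complete open branch: satisfiable in K.

K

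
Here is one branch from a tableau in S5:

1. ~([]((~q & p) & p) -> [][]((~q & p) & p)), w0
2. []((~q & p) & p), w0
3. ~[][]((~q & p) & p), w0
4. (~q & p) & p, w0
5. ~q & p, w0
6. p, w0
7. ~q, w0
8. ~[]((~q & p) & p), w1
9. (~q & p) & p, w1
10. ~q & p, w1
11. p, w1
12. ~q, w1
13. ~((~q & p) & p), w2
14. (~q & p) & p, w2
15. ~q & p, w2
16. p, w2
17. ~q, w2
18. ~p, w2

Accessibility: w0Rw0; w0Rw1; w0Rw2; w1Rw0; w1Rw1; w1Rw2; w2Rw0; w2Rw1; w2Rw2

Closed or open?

Both p and ~p appear at w2.

Closed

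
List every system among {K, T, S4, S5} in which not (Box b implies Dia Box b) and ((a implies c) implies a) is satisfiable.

K

T-tableau for the formula:
1. not (Box b implies Dia Box b) and ((a implies c) implies a), 0
2. not (Box b implies Dia Box b), 0
3. (a implies c) implies a, 0
4. Box b, 0
5. not Dia Box b, 0
6. b, 0
7. not Box b, 0
8. not (a implies c), 0
9. a, 0
10. not c, 0
11. not b, 1
12. b, 1
Accessibility: 0R0, 0R1, 1R1
Branch closes: b and not b both at 1.
Every branch closes (one shown): unsatisfiable in T, hence also in S4, S5 (every S4/S5-frame is a T-frame).
K-tableau for the formula:
1. not (Box b implies Dia Box b) and ((a implies c) implies a), 0
2. not (Box b implies Dia Box b), 0
3. (a implies c) implies a, 0
4. Box b, 0
5. not Dia Box b, 0
6. a, 0
Complete open branch: satisfiable in K.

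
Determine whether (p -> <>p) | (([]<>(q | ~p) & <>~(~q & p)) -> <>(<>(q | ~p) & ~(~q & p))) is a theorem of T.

Tableau for the negation ~((p -> <>p) | (([]<>(q | ~p) & <>~(~q & p)) -> <>(<>(q | ~p) & ~(~q & p)))):
1. ~((p -> <>p) | (([]<>(q | ~p) & <>~(~q & p)) -> <>(<>(q | ~p) & ~(~q & p)))), w0
2. ~(p -> <>p), w0
3. ~(([]<>(q | ~p) & <>~(~q & p)) -> <>(<>(q | ~p) & ~(~q & p))), w0
4. p, w0
5. ~<>p, w0
6. []<>(q | ~p) & <>~(~q & p), w0
7. ~<>(<>(q | ~p) & ~(~q & p)), w0
8. []<>(q | ~p), w0
9. <>~(~q & p), w0
10. ~p, w0
Accessibility: w0Rw0
Branch closes: p and ~p both at w0.
All branches of the negation close; one closing branch shown above.

Valid in T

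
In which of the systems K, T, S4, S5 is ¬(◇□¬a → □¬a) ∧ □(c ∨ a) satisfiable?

K, T, S4

S4-tableau for the formula:
1. ¬(◇□¬a → □¬a) ∧ □(c ∨ a), w0
2. ¬(◇□¬a → □¬a), w0
3. □(c ∨ a), w0
4. ◇□¬a, w0
5. ¬□¬a, w0
6. c ∨ a, w0
7. a, w0
8. □¬a, w1
9. c ∨ a, w1
10. ¬a, w1
11. c, w1
12. a, w2
13. c ∨ a, w2
Accessibility: w0Rw0, w0Rw1, w0Rw2, w1Rw1, w2Rw2
Complete open branch: satisfiable in S4, hence also in K, T (this S4-model is also a K-model and a T-model).
S5-tableau for the formula:
1. ¬(◇□¬a → □¬a) ∧ □(c ∨ a), w0
2. ¬(◇□¬a → □¬a), w0
3. □(c ∨ a), w0
4. ◇□¬a, w0
5. ¬□¬a, w0
6. c ∨ a, w0
7. c, w0
8. □¬a, w1
9. c ∨ a, w1
10. ¬a, w0
11. ¬a, w1
12. c, w1
13. a, w2
14. c ∨ a, w2
15. ¬a, w2
Accessibility: w0Rw0, w0Rw1, w0Rw2, w1Rw0, w1Rw1, w1Rw2, w2Rw0, w2Rw1, w2Rw2
Branch closes: a and ¬a both at w2.
Every branch closes (one shown): unsatisfiable in S5.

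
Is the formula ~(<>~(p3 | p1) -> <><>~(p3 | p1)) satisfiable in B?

Unsatisfiable (every branch closes)

1. ~(<>~(p3 | p1) -> <><>~(p3 | p1)), u
2. <>~(p3 | p1), u
3. ~<><>~(p3 | p1), u
4. ~<>~(p3 | p1), u
5. p3 | p1, u
6. p1, u
7. ~(p3 | p1), v
8. ~p3, v
9. ~p1, v
10. ~<>~(p3 | p1), v
11. p3 | p1, v
12. p1, v
Accessibility: uRu, uRv, vRu, vRv
Branch closes: p1 and ~p1 both at v.
(One branch shown.) All branches close.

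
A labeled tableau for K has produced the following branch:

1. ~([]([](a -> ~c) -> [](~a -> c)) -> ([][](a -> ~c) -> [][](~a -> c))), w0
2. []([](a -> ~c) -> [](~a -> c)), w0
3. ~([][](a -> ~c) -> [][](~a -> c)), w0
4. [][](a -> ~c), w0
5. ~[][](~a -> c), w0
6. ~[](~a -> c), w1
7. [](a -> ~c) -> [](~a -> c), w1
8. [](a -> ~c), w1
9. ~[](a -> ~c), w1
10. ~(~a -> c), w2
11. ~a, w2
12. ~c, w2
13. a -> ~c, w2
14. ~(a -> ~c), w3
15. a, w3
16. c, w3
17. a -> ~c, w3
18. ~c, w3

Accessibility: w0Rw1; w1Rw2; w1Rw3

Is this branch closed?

Closed

Both c and ~c appear at w3.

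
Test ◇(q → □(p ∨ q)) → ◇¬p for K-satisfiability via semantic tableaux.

Satisfiable

1. ◇(q → □(p ∨ q)) → ◇¬p, u
2. ◇¬p, u
3. ¬p, v
Accessibility: uRv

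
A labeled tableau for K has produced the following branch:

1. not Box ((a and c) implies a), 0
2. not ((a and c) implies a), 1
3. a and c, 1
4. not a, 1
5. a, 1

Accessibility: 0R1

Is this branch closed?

Closed

Both a and not a appear at 1.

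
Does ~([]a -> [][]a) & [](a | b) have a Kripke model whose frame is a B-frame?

Satisfiable (open branch found)

1. ~([]a -> [][]a) & [](a | b), w0
2. ~([]a -> [][]a), w0
3. [](a | b), w0
4. []a, w0
5. ~[][]a, w0
6. a | b, w0
7. a, w0
8. b, w0
9. ~[]a, w1
10. a | b, w1
11. a, w1
12. b, w1
13. ~a, w2
Accessibility: w0Rw0, w0Rw1, w1Rw0, w1Rw1, w1Rw2, w2Rw1, w2Rw2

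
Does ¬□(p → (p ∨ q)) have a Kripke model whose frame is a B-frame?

No, unsatisfiable

1. ¬□(p → (p ∨ q)), 0
2. ¬(p → (p ∨ q)), 1
3. p, 1
4. ¬(p ∨ q), 1
5. ¬p, 1
6. ¬q, 1
Accessibility: 0R0, 0R1, 1R0, 1R1
Branch closes: p and ¬p both at 1.
(One branch shown.) All branches close.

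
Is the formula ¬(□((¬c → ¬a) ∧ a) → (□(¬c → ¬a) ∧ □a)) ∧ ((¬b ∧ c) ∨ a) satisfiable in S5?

No, unsatisfiable

1. ¬(□((¬c → ¬a) ∧ a) → (□(¬c → ¬a) ∧ □a)) ∧ ((¬b ∧ c) ∨ a), u
2. ¬(□((¬c → ¬a) ∧ a) → (□(¬c → ¬a) ∧ □a)), u
3. (¬b ∧ c) ∨ a, u
4. □((¬c → ¬a) ∧ a), u
5. ¬(□(¬c → ¬a) ∧ □a), u
6. (¬c → ¬a) ∧ a, u
7. ¬c → ¬a, u
8. a, u
9. ¬b ∧ c, u
10. ¬b, u
11. c, u
12. ¬□(¬c → ¬a), u
13. ¬(¬c → ¬a), v
14. ¬c, v
15. a, v
16. (¬c → ¬a) ∧ a, v
17. ¬c → ¬a, v
18. ¬a, v
Accessibility: uRu, uRv, vRu, vRv
Branch closes: a and ¬a both at v.
Every branch closes; the branch above is one of them.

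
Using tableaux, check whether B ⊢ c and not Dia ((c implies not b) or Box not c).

Tableau for the negation not (c and not Dia ((c implies not b) or Box not c)):
1. not (c and not Dia ((c implies not b) or Box not c)), u
2. Dia ((c implies not b) or Box not c), u
3. (c implies not b) or Box not c, v
4. Box not c, v
5. not c, u
6. not c, v
Accessibility: uRu, uRv, vRu, vRv
The negation has an open branch (countermodel exists).

Not valid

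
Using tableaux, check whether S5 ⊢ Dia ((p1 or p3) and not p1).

Tableau for the negation not Dia ((p1 or p3) and not p1):
1. not Dia ((p1 or p3) and not p1), u
2. not ((p1 or p3) and not p1), u
3. p1, u
Accessibility: uRu
The negation has an open branch (countermodel exists).

Invalid (countermodel exists)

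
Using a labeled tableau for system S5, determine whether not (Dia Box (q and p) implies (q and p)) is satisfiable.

No, unsatisfiable

1. not (Dia Box (q and p) implies (q and p)), 0
2. Dia Box (q and p), 0   [neg-implies-rule on 1]
3. not (q and p), 0   [neg-implies-rule on 1]
4. not p, 0   [neg-and-rule on 3 (branches; this branch)]
5. Box (q and p), 1   [Dia-rule on 2: fresh world 1, 0R1]
6. q and p, 0   [Box-rule on 5 via 1R0]
7. q, 0   [and-rule on 6]
8. p, 0   [and-rule on 6]
Accessibility: 0R0, 0R1, 1R0, 1R1
Branch closes: p and not p both at 0.
(One branch shown.) All branches close.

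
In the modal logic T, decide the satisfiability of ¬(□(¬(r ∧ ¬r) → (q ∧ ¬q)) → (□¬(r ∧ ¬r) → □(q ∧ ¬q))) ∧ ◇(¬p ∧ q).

Unsatisfiable

1. ¬(□(¬(r ∧ ¬r) → (q ∧ ¬q)) → (□¬(r ∧ ¬r) → □(q ∧ ¬q))) ∧ ◇(¬p ∧ q), w0
2. ¬(□(¬(r ∧ ¬r) → (q ∧ ¬q)) → (□¬(r ∧ ¬r) → □(q ∧ ¬q))), w0
3. ◇(¬p ∧ q), w0
4. □(¬(r ∧ ¬r) → (q ∧ ¬q)), w0
5. ¬(□¬(r ∧ ¬r) → □(q ∧ ¬q)), w0
6. □¬(r ∧ ¬r), w0
7. ¬□(q ∧ ¬q), w0
8. ¬(r ∧ ¬r) → (q ∧ ¬q), w0
9. ¬(r ∧ ¬r), w0
10. q ∧ ¬q, w0
11. q, w0
12. ¬q, w0
Accessibility: w0Rw0
Branch closes: q and ¬q both at w0.
All branches of the tableau close; one closing branch shown above.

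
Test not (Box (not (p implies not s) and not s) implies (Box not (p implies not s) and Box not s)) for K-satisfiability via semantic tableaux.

No, unsatisfiable

1. not (Box (not (p implies not s) and not s) implies (Box not (p implies not s) and Box not s)), u
2. Box (not (p implies not s) and not s), u
3. not (Box not (p implies not s) and Box not s), u
4. not Box not (p implies not s), u
5. p implies not s, v
6. not (p implies not s) and not s, v
7. not (p implies not s), v
8. not s, v
9. p, v
10. s, v
Accessibility: uRv
Branch closes: s and not s both at v.
All branches of the tableau close; one closing branch shown above.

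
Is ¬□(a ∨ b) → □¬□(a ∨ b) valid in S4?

Tableau for the negation ¬(¬□(a ∨ b) → □¬□(a ∨ b)):
1. ¬(¬□(a ∨ b) → □¬□(a ∨ b)), 0
2. ¬□(a ∨ b), 0   [¬→-rule on 1]
3. ¬□¬□(a ∨ b), 0   [¬→-rule on 1]
4. ¬(a ∨ b), 1   [¬□-rule on 2: fresh world 1, 0R1]
5. ¬a, 1   [¬∨-rule on 4]
6. ¬b, 1   [¬∨-rule on 4]
7. □(a ∨ b), 2   [¬□-rule on 3: fresh world 2, 0R2]
8. a ∨ b, 2   [□-rule on 7 via 2R2]
9. b, 2   [∨-rule on 8 (branches; this branch)]
Accessibility: 0R0, 0R1, 0R2, 1R1, 2R2
The negation has an open branch (countermodel exists).

No, not valid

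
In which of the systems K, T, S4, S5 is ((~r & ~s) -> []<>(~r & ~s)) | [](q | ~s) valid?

S4-tableau for the negation ~(((~r & ~s) -> []<>(~r & ~s)) | [](q | ~s)):
1. ~(((~r & ~s) -> []<>(~r & ~s)) | [](q | ~s)), w0
2. ~((~r & ~s) -> []<>(~r & ~s)), w0
3. ~[](q | ~s), w0
4. ~r & ~s, w0
5. ~[]<>(~r & ~s), w0
6. ~r, w0
7. ~s, w0
8. ~(q | ~s), w1
9. ~q, w1
10. s, w1
11. ~<>(~r & ~s), w2
12. ~(~r & ~s), w2
13. s, w2
Accessibility: w0Rw0, w0Rw1, w0Rw2, w1Rw1, w2Rw2
Complete open branch: countermodel on an S4-frame, so not valid in S4, nor in K, T (the same frame is also a K-frame and a T-frame).
S5-tableau for the negation ~(((~r & ~s) -> []<>(~r & ~s)) | [](q | ~s)):
1. ~(((~r & ~s) -> []<>(~r & ~s)) | [](q | ~s)), w0
2. ~((~r & ~s) -> []<>(~r & ~s)), w0
3. ~[](q | ~s), w0
4. ~r & ~s, w0
5. ~[]<>(~r & ~s), w0
6. ~r, w0
7. ~s, w0
8. ~(q | ~s), w1
9. ~q, w1
10. s, w1
11. ~<>(~r & ~s), w2
12. ~(~r & ~s), w0
13. ~(~r & ~s), w1
14. ~(~r & ~s), w2
15. s, w0
Accessibility: w0Rw0, w0Rw1, w0Rw2, w1Rw0, w1Rw1, w1Rw2, w2Rw0, w2Rw1, w2Rw2
Branch closes: s and ~s both at w0.
Every branch closes (one shown): valid in S5.

S5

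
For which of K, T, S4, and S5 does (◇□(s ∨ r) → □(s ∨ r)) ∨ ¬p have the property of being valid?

S5

S4-tableau for the negation ¬((◇□(s ∨ r) → □(s ∨ r)) ∨ ¬p):
1. ¬((◇□(s ∨ r) → □(s ∨ r)) ∨ ¬p), u
2. ¬(◇□(s ∨ r) → □(s ∨ r)), u
3. p, u
4. ◇□(s ∨ r), u
5. ¬□(s ∨ r), u
6. □(s ∨ r), v
7. s ∨ r, v
8. r, v
9. ¬(s ∨ r), w
10. ¬s, w
11. ¬r, w
Accessibility: uRu, uRv, uRw, vRv, wRw
Complete open branch: countermodel on an S4-frame, so not valid in S4, nor in K, T (the same frame is also a K-frame and a T-frame).
S5-tableau for the negation ¬((◇□(s ∨ r) → □(s ∨ r)) ∨ ¬p):
1. ¬((◇□(s ∨ r) → □(s ∨ r)) ∨ ¬p), u
2. ¬(◇□(s ∨ r) → □(s ∨ r)), u
3. p, u
4. ◇□(s ∨ r), u
5. ¬□(s ∨ r), u
6. □(s ∨ r), v
7. s ∨ r, u
8. s ∨ r, v
9. r, u
10. r, v
11. ¬(s ∨ r), w
12. ¬s, w
13. ¬r, w
14. s ∨ r, w
15. r, w
Accessibility: uRu, uRv, uRw, vRu, vRv, vRw, wRu, wRv, wRw
Branch closes: r and ¬r both at w.
Every branch closes (one shown): valid in S5.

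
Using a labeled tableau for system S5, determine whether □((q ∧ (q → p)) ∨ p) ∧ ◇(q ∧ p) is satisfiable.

Satisfiable

1. □((q ∧ (q → p)) ∨ p) ∧ ◇(q ∧ p), w0
2. □((q ∧ (q → p)) ∨ p), w0
3. ◇(q ∧ p), w0
4. (q ∧ (q → p)) ∨ p, w0
5. p, w0
6. q ∧ p, w1
7. q, w1
8. p, w1
9. (q ∧ (q → p)) ∨ p, w1
Accessibility: w0Rw0, w0Rw1, w1Rw0, w1Rw1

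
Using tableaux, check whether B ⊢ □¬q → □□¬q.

Tableau for the negation ¬(□¬q → □□¬q):
1. ¬(□¬q → □□¬q), w0
2. □¬q, w0
3. ¬□□¬q, w0
4. ¬q, w0
5. ¬□¬q, w1
6. ¬q, w1
7. q, w2
Accessibility: w0Rw0, w0Rw1, w1Rw0, w1Rw1, w1Rw2, w2Rw1, w2Rw2
The negation has an open branch (countermodel exists).

Invalid (countermodel exists)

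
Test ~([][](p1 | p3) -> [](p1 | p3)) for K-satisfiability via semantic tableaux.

Satisfiable

1. ~([][](p1 | p3) -> [](p1 | p3)), 0
2. [][](p1 | p3), 0
3. ~[](p1 | p3), 0
4. ~(p1 | p3), 1
5. ~p1, 1
6. ~p3, 1
7. [](p1 | p3), 1
Accessibility: 0R1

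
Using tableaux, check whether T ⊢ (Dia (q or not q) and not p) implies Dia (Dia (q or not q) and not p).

Tableau for the negation not ((Dia (q or not q) and not p) implies Dia (Dia (q or not q) and not p)):
1. not ((Dia (q or not q) and not p) implies Dia (Dia (q or not q) and not p)), w0
2. Dia (q or not q) and not p, w0
3. not Dia (Dia (q or not q) and not p), w0
4. Dia (q or not q), w0
5. not p, w0
6. not (Dia (q or not q) and not p), w0
7. not Dia (q or not q), w0
8. not (q or not q), w0
9. not q, w0
10. q, w0
Accessibility: w0Rw0
Branch closes: q and not q both at w0.
All branches of the negation close; one closing branch shown above.

Yes, valid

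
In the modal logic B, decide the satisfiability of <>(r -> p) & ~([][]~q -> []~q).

Unsatisfiable

1. <>(r -> p) & ~([][]~q -> []~q), w0
2. <>(r -> p), w0   [&-rule on 1]
3. ~([][]~q -> []~q), w0   [&-rule on 1]
4. [][]~q, w0   [~->-rule on 3]
5. ~[]~q, w0   [~->-rule on 3]
6. []~q, w0   [[]-rule on 4 via w0Rw0]
7. ~q, w0   [[]-rule on 6 via w0Rw0]
8. r -> p, w1   [<>-rule on 2: fresh world w1, w0Rw1]
9. []~q, w1   [[]-rule on 4 via w0Rw1]
10. ~q, w1   [[]-rule on 6 via w0Rw1]
11. p, w1   [->-rule on 8 (branches; this branch)]
12. q, w2   [~[]-rule on 5: fresh world w2, w0Rw2]
13. []~q, w2   [[]-rule on 4 via w0Rw2]
14. ~q, w2   [[]-rule on 6 via w0Rw2]
Accessibility: w0Rw0, w0Rw1, w0Rw2, w1Rw0, w1Rw1, w2Rw0, w2Rw2
Branch closes: q and ~q both at w2.
Every branch closes; the branch above is one of them.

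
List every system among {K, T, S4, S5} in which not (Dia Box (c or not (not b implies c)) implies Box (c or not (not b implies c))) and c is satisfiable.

S4-tableau for the formula:
1. not (Dia Box (c or not (not b implies c)) implies Box (c or not (not b implies c))) and c, 0
2. not (Dia Box (c or not (not b implies c)) implies Box (c or not (not b implies c))), 0   [and-rule on 1]
3. c, 0   [and-rule on 1]
4. Dia Box (c or not (not b implies c)), 0   [neg-implies-rule on 2]
5. not Box (c or not (not b implies c)), 0   [neg-implies-rule on 2]
6. Box (c or not (not b implies c)), 1   [Dia-rule on 4: fresh world 1, 0R1]
7. c or not (not b implies c), 1   [Box-rule on 6 via 1R1]
8. not (not b implies c), 1   [or-rule on 7 (branches; this branch)]
9. not b, 1   [neg-implies-rule on 8]
10. not c, 1   [neg-implies-rule on 8]
11. not (c or not (not b implies c)), 2   [neg-Box-rule on 5: fresh world 2, 0R2]
12. not c, 2   [neg-or-rule on 11]
13. not b implies c, 2   [neg-or-rule on 11]
14. b, 2   [implies-rule on 13 (branches; this branch)]
Accessibility: 0R0, 0R1, 0R2, 1R1, 2R2
Complete open branch: satisfiable in S4, hence also in K, T (this S4-model is also a K-model and a T-model).
S5-tableau for the formula:
1. not (Dia Box (c or not (not b implies c)) implies Box (c or not (not b implies c))) and c, 0
2. not (Dia Box (c or not (not b implies c)) implies Box (c or not (not b implies c))), 0   [and-rule on 1]
3. c, 0   [and-rule on 1]
4. Dia Box (c or not (not b implies c)), 0   [neg-implies-rule on 2]
5. not Box (c or not (not b implies c)), 0   [neg-implies-rule on 2]
6. Box (c or not (not b implies c)), 1   [Dia-rule on 4: fresh world 1, 0R1]
7. c or not (not b implies c), 0   [Box-rule on 6 via 1R0]
8. c or not (not b implies c), 1   [Box-rule on 6 via 1R1]
9. not (not b implies c), 1   [or-rule on 8 (branches; this branch)]
10. not b, 1   [neg-implies-rule on 9]
11. not c, 1   [neg-implies-rule on 9]
12. not (c or not (not b implies c)), 2   [neg-Box-rule on 5: fresh world 2, 0R2]
13. not c, 2   [neg-or-rule on 12]
14. not b implies c, 2   [neg-or-rule on 12]
15. c or not (not b implies c), 2   [Box-rule on 6 via 1R2]
16. b, 2   [implies-rule on 14 (branches; this branch)]
17. not (not b implies c), 2   [or-rule on 15 (branches; this branch)]
18. not b, 2   [neg-implies-rule on 17]
Accessibility: 0R0, 0R1, 0R2, 1R0, 1R1, 1R2, 2R0, 2R1, 2R2
Branch closes: b and not b both at 2.
Every branch closes (one shown): unsatisfiable in S5.

K, T, S4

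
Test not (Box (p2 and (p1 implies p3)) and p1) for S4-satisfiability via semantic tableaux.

1. not (Box (p2 and (p1 implies p3)) and p1), u
2. not p1, u   [neg-and-rule on 1 (branches; this branch)]
Accessibility: uRu

Satisfiable (open branch found)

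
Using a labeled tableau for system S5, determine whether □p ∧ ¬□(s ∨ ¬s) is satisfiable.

No, unsatisfiable

1. □p ∧ ¬□(s ∨ ¬s), w0
2. □p, w0
3. ¬□(s ∨ ¬s), w0
4. p, w0
5. ¬(s ∨ ¬s), w1
6. ¬s, w1
7. s, w1
Accessibility: w0Rw0, w0Rw1, w1Rw0, w1Rw1
Branch closes: s and ¬s both at w1.
All branches of the tableau close; one closing branch shown above.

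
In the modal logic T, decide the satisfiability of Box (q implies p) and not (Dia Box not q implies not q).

1. Box (q implies p) and not (Dia Box not q implies not q), 0
2. Box (q implies p), 0   [and-rule on 1]
3. not (Dia Box not q implies not q), 0   [and-rule on 1]
4. Dia Box not q, 0   [neg-implies-rule on 3]
5. q, 0   [neg-implies-rule on 3]
6. q implies p, 0   [Box-rule on 2 via 0R0]
7. p, 0   [implies-rule on 6 (branches; this branch)]
8. Box not q, 1   [Dia-rule on 4: fresh world 1, 0R1]
9. q implies p, 1   [Box-rule on 2 via 0R1]
10. not q, 1   [Box-rule on 8 via 1R1]
11. p, 1   [implies-rule on 9 (branches; this branch)]
Accessibility: 0R0, 0R1, 1R1

Satisfiable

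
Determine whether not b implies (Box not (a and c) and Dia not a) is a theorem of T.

Tableau for the negation not (not b implies (Box not (a and c) and Dia not a)):
1. not (not b implies (Box not (a and c) and Dia not a)), u
2. not b, u   [neg-implies-rule on 1]
3. not (Box not (a and c) and Dia not a), u   [neg-implies-rule on 1]
4. not Dia not a, u   [neg-and-rule on 3 (branches; this branch)]
5. a, u   [neg-Dia-rule on 4 via uRu]
Accessibility: uRu
The negation has an open branch (countermodel exists).

Invalid (countermodel exists)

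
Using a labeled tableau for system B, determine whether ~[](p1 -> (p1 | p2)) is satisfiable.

Unsatisfiable

1. ~[](p1 -> (p1 | p2)), w0
2. ~(p1 -> (p1 | p2)), w1   [~[]-rule on 1: fresh world w1, w0Rw1]
3. p1, w1   [~->-rule on 2]
4. ~(p1 | p2), w1   [~->-rule on 2]
5. ~p1, w1   [~|-rule on 4]
6. ~p2, w1   [~|-rule on 4]
Accessibility: w0Rw0, w0Rw1, w1Rw0, w1Rw1
Branch closes: p1 and ~p1 both at w1.
(One branch shown.) All branches close.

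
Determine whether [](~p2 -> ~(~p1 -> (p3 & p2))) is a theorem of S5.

Invalid (countermodel exists)

Tableau for the negation ~[](~p2 -> ~(~p1 -> (p3 & p2))):
1. ~[](~p2 -> ~(~p1 -> (p3 & p2))), 0
2. ~(~p2 -> ~(~p1 -> (p3 & p2))), 1
3. ~p2, 1
4. ~p1 -> (p3 & p2), 1
5. p1, 1
Accessibility: 0R0, 0R1, 1R0, 1R1
The negation has an open branch (countermodel exists).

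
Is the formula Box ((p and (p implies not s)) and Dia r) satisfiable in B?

1. Box ((p and (p implies not s)) and Dia r), w0
2. (p and (p implies not s)) and Dia r, w0   [Box-rule on 1 via w0Rw0]
3. p and (p implies not s), w0   [and-rule on 2]
4. Dia r, w0   [and-rule on 2]
5. p, w0   [and-rule on 3]
6. p implies not s, w0   [and-rule on 3]
7. not s, w0   [implies-rule on 6 (branches; this branch)]
8. r, w1   [Dia-rule on 4: fresh world w1, w0Rw1]
9. (p and (p implies not s)) and Dia r, w1   [Box-rule on 1 via w0Rw1]
10. p and (p implies not s), w1   [and-rule on 9]
11. Dia r, w1   [and-rule on 9]
12. p, w1   [and-rule on 10]
13. p implies not s, w1   [and-rule on 10]
14. not s, w1   [implies-rule on 13 (branches; this branch)]
15. r, w2   [Dia-rule on 11: fresh world w2, w1Rw2]
Accessibility: w0Rw0, w0Rw1, w1Rw0, w1Rw1, w1Rw2, w2Rw1, w2Rw2

Satisfiable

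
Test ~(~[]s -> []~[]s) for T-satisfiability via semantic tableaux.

1. ~(~[]s -> []~[]s), 0
2. ~[]s, 0
3. ~[]~[]s, 0
4. ~s, 1
5. []s, 2
6. s, 2
Accessibility: 0R0, 0R1, 0R2, 1R1, 2R2

Yes, satisfiable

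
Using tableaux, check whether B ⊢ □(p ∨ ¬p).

Tableau for the negation ¬□(p ∨ ¬p):
1. ¬□(p ∨ ¬p), 0
2. ¬(p ∨ ¬p), 1
3. ¬p, 1
4. p, 1
Accessibility: 0R0, 0R1, 1R0, 1R1
Branch closes: p and ¬p both at 1.
Every branch of the negation's tableau closes; the branch above is one of them.

Valid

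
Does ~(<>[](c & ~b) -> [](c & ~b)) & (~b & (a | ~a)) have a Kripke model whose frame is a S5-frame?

No, unsatisfiable

1. ~(<>[](c & ~b) -> [](c & ~b)) & (~b & (a | ~a)), w0
2. ~(<>[](c & ~b) -> [](c & ~b)), w0   [&-rule on 1]
3. ~b & (a | ~a), w0   [&-rule on 1]
4. <>[](c & ~b), w0   [~->-rule on 2]
5. ~[](c & ~b), w0   [~->-rule on 2]
6. ~b, w0   [&-rule on 3]
7. a | ~a, w0   [&-rule on 3]
8. ~a, w0   [|-rule on 7 (branches; this branch)]
9. [](c & ~b), w1   [<>-rule on 4: fresh world w1, w0Rw1]
10. c & ~b, w0   [[]-rule on 9 via w1Rw0]
11. c, w0   [&-rule on 10]
12. c & ~b, w1   [[]-rule on 9 via w1Rw1]
13. c, w1   [&-rule on 12]
14. ~b, w1   [&-rule on 12]
15. ~(c & ~b), w2   [~[]-rule on 5: fresh world w2, w0Rw2]
16. c & ~b, w2   [[]-rule on 9 via w1Rw2]
17. c, w2   [&-rule on 16]
18. ~b, w2   [&-rule on 16]
19. b, w2   [~&-rule on 15 (branches; this branch)]
Accessibility: w0Rw0, w0Rw1, w0Rw2, w1Rw0, w1Rw1, w1Rw2, w2Rw0, w2Rw1, w2Rw2
Branch closes: b and ~b both at w2.
All branches of the tableau close; one closing branch shown above.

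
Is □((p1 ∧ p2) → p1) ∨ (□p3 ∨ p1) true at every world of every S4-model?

Valid in S4

Tableau for the negation ¬(□((p1 ∧ p2) → p1) ∨ (□p3 ∨ p1)):
1. ¬(□((p1 ∧ p2) → p1) ∨ (□p3 ∨ p1)), 0
2. ¬□((p1 ∧ p2) → p1), 0
3. ¬(□p3 ∨ p1), 0
4. ¬□p3, 0
5. ¬p1, 0
6. ¬((p1 ∧ p2) → p1), 1
7. p1 ∧ p2, 1
8. ¬p1, 1
9. p1, 1
10. p2, 1
Accessibility: 0R0, 0R1, 1R1
Branch closes: p1 and ¬p1 both at 1.
All branches of the negation close; one closing branch shown above.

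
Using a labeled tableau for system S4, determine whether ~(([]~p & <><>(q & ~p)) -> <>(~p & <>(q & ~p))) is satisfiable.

1. ~(([]~p & <><>(q & ~p)) -> <>(~p & <>(q & ~p))), w0
2. []~p & <><>(q & ~p), w0
3. ~<>(~p & <>(q & ~p)), w0
4. []~p, w0
5. <><>(q & ~p), w0
6. ~(~p & <>(q & ~p)), w0
7. ~p, w0
8. ~<>(q & ~p), w0
9. ~(q & ~p), w0
10. ~q, w0
11. <>(q & ~p), w1
12. ~(~p & <>(q & ~p)), w1
13. ~p, w1
14. ~(q & ~p), w1
15. ~<>(q & ~p), w1
16. ~q, w1
17. q & ~p, w2
18. q, w2
19. ~p, w2
20. ~(~p & <>(q & ~p)), w2
21. ~(q & ~p), w2
22. ~<>(q & ~p), w2
23. p, w2
Accessibility: w0Rw0, w0Rw1, w0Rw2, w1Rw1, w1Rw2, w2Rw2
Branch closes: p and ~p both at w2.
Every branch closes; the branch above is one of them.

Unsatisfiable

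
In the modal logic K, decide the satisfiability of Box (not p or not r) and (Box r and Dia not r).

1. Box (not p or not r) and (Box r and Dia not r), w0
2. Box (not p or not r), w0
3. Box r and Dia not r, w0
4. Box r, w0
5. Dia not r, w0
6. not r, w1
7. not p or not r, w1
8. r, w1
Accessibility: w0Rw1
Branch closes: r and not r both at w1.
(One branch shown.) All branches close.

No, unsatisfiable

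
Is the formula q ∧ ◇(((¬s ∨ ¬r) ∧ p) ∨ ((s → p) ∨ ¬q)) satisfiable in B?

Yes, satisfiable

1. q ∧ ◇(((¬s ∨ ¬r) ∧ p) ∨ ((s → p) ∨ ¬q)), u
2. q, u
3. ◇(((¬s ∨ ¬r) ∧ p) ∨ ((s → p) ∨ ¬q)), u
4. ((¬s ∨ ¬r) ∧ p) ∨ ((s → p) ∨ ¬q), v
5. (s → p) ∨ ¬q, v
6. ¬q, v
Accessibility: uRu, uRv, vRu, vRv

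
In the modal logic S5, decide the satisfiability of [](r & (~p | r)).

Satisfiable (open branch found)

1. [](r & (~p | r)), w0
2. r & (~p | r), w0
3. r, w0
4. ~p | r, w0
Accessibility: w0Rw0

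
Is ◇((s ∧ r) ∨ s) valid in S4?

Tableau for the negation ¬◇((s ∧ r) ∨ s):
1. ¬◇((s ∧ r) ∨ s), w0
2. ¬((s ∧ r) ∨ s), w0
3. ¬(s ∧ r), w0
4. ¬s, w0
5. ¬r, w0
Accessibility: w0Rw0
The negation has an open branch (countermodel exists).

Not valid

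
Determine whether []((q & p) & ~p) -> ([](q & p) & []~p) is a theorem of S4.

Valid

Tableau for the negation ~([]((q & p) & ~p) -> ([](q & p) & []~p)):
1. ~([]((q & p) & ~p) -> ([](q & p) & []~p)), w0
2. []((q & p) & ~p), w0
3. ~([](q & p) & []~p), w0
4. (q & p) & ~p, w0
5. q & p, w0
6. ~p, w0
7. q, w0
8. p, w0
Accessibility: w0Rw0
Branch closes: p and ~p both at w0.
Every branch of the negation's tableau closes; the branch above is one of them.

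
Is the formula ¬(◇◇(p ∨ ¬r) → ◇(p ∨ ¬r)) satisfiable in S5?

1. ¬(◇◇(p ∨ ¬r) → ◇(p ∨ ¬r)), 0
2. ◇◇(p ∨ ¬r), 0   [¬→-rule on 1]
3. ¬◇(p ∨ ¬r), 0   [¬→-rule on 1]
4. ¬(p ∨ ¬r), 0   [¬◇-rule on 3 via 0R0]
5. ¬p, 0   [¬∨-rule on 4]
6. r, 0   [¬∨-rule on 4]
7. ◇(p ∨ ¬r), 1   [◇-rule on 2: fresh world 1, 0R1]
8. ¬(p ∨ ¬r), 1   [¬◇-rule on 3 via 0R1]
9. ¬p, 1   [¬∨-rule on 8]
10. r, 1   [¬∨-rule on 8]
11. p ∨ ¬r, 2   [◇-rule on 7: fresh world 2, 1R2]
12. ¬(p ∨ ¬r), 2   [¬◇-rule on 3 via 0R2]
13. ¬p, 2   [¬∨-rule on 12]
14. r, 2   [¬∨-rule on 12]
15. ¬r, 2   [∨-rule on 11 (branches; this branch)]
Accessibility: 0R0, 0R1, 0R2, 1R0, 1R1, 1R2, 2R0, 2R1, 2R2
Branch closes: r and ¬r both at 2.
All branches of the tableau close; one closing branch shown above.

No, unsatisfiable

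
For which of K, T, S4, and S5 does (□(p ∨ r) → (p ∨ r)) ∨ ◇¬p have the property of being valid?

T-tableau for the negation ¬((□(p ∨ r) → (p ∨ r)) ∨ ◇¬p):
1. ¬((□(p ∨ r) → (p ∨ r)) ∨ ◇¬p), u
2. ¬(□(p ∨ r) → (p ∨ r)), u
3. ¬◇¬p, u
4. □(p ∨ r), u
5. ¬(p ∨ r), u
6. ¬p, u
7. ¬r, u
8. p, u
Accessibility: uRu
Branch closes: p and ¬p both at u.
Every branch closes (one shown): valid in T, hence also in S4, S5 (every theorem of T is a theorem of S4 and S5).
K-tableau for the negation ¬((□(p ∨ r) → (p ∨ r)) ∨ ◇¬p):
1. ¬((□(p ∨ r) → (p ∨ r)) ∨ ◇¬p), u
2. ¬(□(p ∨ r) → (p ∨ r)), u
3. ¬◇¬p, u
4. □(p ∨ r), u
5. ¬(p ∨ r), u
6. ¬p, u
7. ¬r, u
Complete open branch: countermodel on a K-frame, so not valid in K.

T, S4, S5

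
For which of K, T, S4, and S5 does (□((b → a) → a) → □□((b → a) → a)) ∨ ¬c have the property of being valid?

S4-tableau for the negation ¬((□((b → a) → a) → □□((b → a) → a)) ∨ ¬c):
1. ¬((□((b → a) → a) → □□((b → a) → a)) ∨ ¬c), 0
2. ¬(□((b → a) → a) → □□((b → a) → a)), 0
3. c, 0
4. □((b → a) → a), 0
5. ¬□□((b → a) → a), 0
6. (b → a) → a, 0
7. ¬(b → a), 0
8. b, 0
9. ¬a, 0
10. ¬□((b → a) → a), 1
11. (b → a) → a, 1
12. ¬(b → a), 1
13. b, 1
14. ¬a, 1
15. ¬((b → a) → a), 2
16. b → a, 2
17. ¬a, 2
18. (b → a) → a, 2
19. ¬b, 2
20. ¬(b → a), 2
21. b, 2
Accessibility: 0R0, 0R1, 0R2, 1R1, 1R2, 2R2
Branch closes: b and ¬b both at 2.
Every branch closes (one shown): valid in S4, hence also in S5 (every theorem of S4 is a theorem of S5).
T-tableau for the negation ¬((□((b → a) → a) → □□((b → a) → a)) ∨ ¬c):
1. ¬((□((b → a) → a) → □□((b → a) → a)) ∨ ¬c), 0
2. ¬(□((b → a) → a) → □□((b → a) → a)), 0
3. c, 0
4. □((b → a) → a), 0
5. ¬□□((b → a) → a), 0
6. (b → a) → a, 0
7. a, 0
8. ¬□((b → a) → a), 1
9. (b → a) → a, 1
10. a, 1
11. ¬((b → a) → a), 2
12. b → a, 2
13. ¬a, 2
14. ¬b, 2
Accessibility: 0R0, 0R1, 1R1, 1R2, 2R2
Complete open branch: countermodel on a T-frame, so not valid in T, nor in K (the same frame is also a K-frame).

S4, S5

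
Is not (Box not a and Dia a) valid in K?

Valid in K

Tableau for the negation Box not a and Dia a:
1. Box not a and Dia a, w0
2. Box not a, w0
3. Dia a, w0
4. a, w1
5. not a, w1
Accessibility: w0Rw1
Branch closes: a and not a both at w1.
Every branch of the negation's tableau closes; the branch above is one of them.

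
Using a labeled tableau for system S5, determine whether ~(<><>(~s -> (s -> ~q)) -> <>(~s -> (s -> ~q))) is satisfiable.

1. ~(<><>(~s -> (s -> ~q)) -> <>(~s -> (s -> ~q))), w0
2. <><>(~s -> (s -> ~q)), w0   [~->-rule on 1]
3. ~<>(~s -> (s -> ~q)), w0   [~->-rule on 1]
4. ~(~s -> (s -> ~q)), w0   [~<>-rule on 3 via w0Rw0]
5. ~s, w0   [~->-rule on 4]
6. ~(s -> ~q), w0   [~->-rule on 4]
7. s, w0   [~->-rule on 6]
8. q, w0   [~->-rule on 6]
Accessibility: w0Rw0
Branch closes: s and ~s both at w0.
All branches of the tableau close; one closing branch shown above.

No, unsatisfiable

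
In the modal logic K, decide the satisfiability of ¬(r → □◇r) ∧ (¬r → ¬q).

1. ¬(r → □◇r) ∧ (¬r → ¬q), w0
2. ¬(r → □◇r), w0
3. ¬r → ¬q, w0
4. r, w0
5. ¬□◇r, w0
6. ¬q, w0
7. ¬◇r, w1
Accessibility: w0Rw1

Yes, satisfiable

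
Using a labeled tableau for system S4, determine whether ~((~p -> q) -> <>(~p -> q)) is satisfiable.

No, unsatisfiable

1. ~((~p -> q) -> <>(~p -> q)), w0
2. ~p -> q, w0   [~->-rule on 1]
3. ~<>(~p -> q), w0   [~->-rule on 1]
4. ~(~p -> q), w0   [~<>-rule on 3 via w0Rw0]
5. ~p, w0   [~->-rule on 4]
6. ~q, w0   [~->-rule on 4]
7. q, w0   [->-rule on 2 (branches; this branch)]
Accessibility: w0Rw0
Branch closes: q and ~q both at w0.
All branches of the tableau close; one closing branch shown above.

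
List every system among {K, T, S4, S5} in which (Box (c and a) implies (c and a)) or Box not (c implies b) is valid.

K-tableau for the negation not ((Box (c and a) implies (c and a)) or Box not (c implies b)):
1. not ((Box (c and a) implies (c and a)) or Box not (c implies b)), w0
2. not (Box (c and a) implies (c and a)), w0
3. not Box not (c implies b), w0
4. Box (c and a), w0
5. not (c and a), w0
6. not a, w0
7. c implies b, w1
8. c and a, w1
9. c, w1
10. a, w1
11. b, w1
Accessibility: w0Rw1
Complete open branch: countermodel on a K-frame, so not valid in K.
T-tableau for the negation not ((Box (c and a) implies (c and a)) or Box not (c implies b)):
1. not ((Box (c and a) implies (c and a)) or Box not (c implies b)), w0
2. not (Box (c and a) implies (c and a)), w0
3. not Box not (c implies b), w0
4. Box (c and a), w0
5. not (c and a), w0
6. c and a, w0
7. c, w0
8. a, w0
9. not a, w0
Accessibility: w0Rw0
Branch closes: a and not a both at w0.
Every branch closes (one shown): valid in T, hence also in S4, S5 (every theorem of T is a theorem of S4 and S5).

T, S4, S5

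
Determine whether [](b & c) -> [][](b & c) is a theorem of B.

Invalid (countermodel exists)

Tableau for the negation ~([](b & c) -> [][](b & c)):
1. ~([](b & c) -> [][](b & c)), u
2. [](b & c), u
3. ~[][](b & c), u
4. b & c, u
5. b, u
6. c, u
7. ~[](b & c), v
8. b & c, v
9. b, v
10. c, v
11. ~(b & c), w
12. ~c, w
Accessibility: uRu, uRv, vRu, vRv, vRw, wRv, wRw
The negation has an open branch (countermodel exists).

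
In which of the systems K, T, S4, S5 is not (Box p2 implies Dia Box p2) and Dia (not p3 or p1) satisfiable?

K-tableau for the formula:
1. not (Box p2 implies Dia Box p2) and Dia (not p3 or p1), 0
2. not (Box p2 implies Dia Box p2), 0
3. Dia (not p3 or p1), 0
4. Box p2, 0
5. not Dia Box p2, 0
6. not p3 or p1, 1
7. p2, 1
8. not Box p2, 1
9. p1, 1
10. not p2, 2
Accessibility: 0R1, 1R2
Complete open branch: satisfiable in K.
T-tableau for the formula:
1. not (Box p2 implies Dia Box p2) and Dia (not p3 or p1), 0
2. not (Box p2 implies Dia Box p2), 0
3. Dia (not p3 or p1), 0
4. Box p2, 0
5. not Dia Box p2, 0
6. p2, 0
7. not Box p2, 0
8. not p3 or p1, 1
9. p2, 1
10. not Box p2, 1
11. p1, 1
12. not p2, 2
13. p2, 2
Accessibility: 0R0, 0R1, 0R2, 1R1, 2R2
Branch closes: p2 and not p2 both at 2.
Every branch closes (one shown): unsatisfiable in T, hence also in S4, S5 (every S4/S5-frame is a T-frame).

K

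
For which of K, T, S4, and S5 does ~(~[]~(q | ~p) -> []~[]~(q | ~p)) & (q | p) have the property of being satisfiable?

K, T, S4

S4-tableau for the formula:
1. ~(~[]~(q | ~p) -> []~[]~(q | ~p)) & (q | p), w0
2. ~(~[]~(q | ~p) -> []~[]~(q | ~p)), w0   [&-rule on 1]
3. q | p, w0   [&-rule on 1]
4. ~[]~(q | ~p), w0   [~->-rule on 2]
5. ~[]~[]~(q | ~p), w0   [~->-rule on 2]
6. p, w0   [|-rule on 3 (branches; this branch)]
7. q | ~p, w1   [~[]-rule on 4: fresh world w1, w0Rw1]
8. ~p, w1   [|-rule on 7 (branches; this branch)]
9. []~(q | ~p), w2   [~[]-rule on 5: fresh world w2, w0Rw2]
10. ~(q | ~p), w2   [[]-rule on 9 via w2Rw2]
11. ~q, w2   [~|-rule on 10]
12. p, w2   [~|-rule on 10]
Accessibility: w0Rw0, w0Rw1, w0Rw2, w1Rw1, w2Rw2
Complete open branch: satisfiable in S4, hence also in K, T (this S4-model is also a K-model and a T-model).
S5-tableau for the formula:
1. ~(~[]~(q | ~p) -> []~[]~(q | ~p)) & (q | p), w0
2. ~(~[]~(q | ~p) -> []~[]~(q | ~p)), w0   [&-rule on 1]
3. q | p, w0   [&-rule on 1]
4. ~[]~(q | ~p), w0   [~->-rule on 2]
5. ~[]~[]~(q | ~p), w0   [~->-rule on 2]
6. p, w0   [|-rule on 3 (branches; this branch)]
7. q | ~p, w1   [~[]-rule on 4: fresh world w1, w0Rw1]
8. ~p, w1   [|-rule on 7 (branches; this branch)]
9. []~(q | ~p), w2   [~[]-rule on 5: fresh world w2, w0Rw2]
10. ~(q | ~p), w0   [[]-rule on 9 via w2Rw0]
11. ~q, w0   [~|-rule on 10]
12. ~(q | ~p), w1   [[]-rule on 9 via w2Rw1]
13. ~q, w1   [~|-rule on 12]
14. p, w1   [~|-rule on 12]
Accessibility: w0Rw0, w0Rw1, w0Rw2, w1Rw0, w1Rw1, w1Rw2, w2Rw0, w2Rw1, w2Rw2
Branch closes: p and ~p both at w1.
Every branch closes (one shown): unsatisfiable in S5.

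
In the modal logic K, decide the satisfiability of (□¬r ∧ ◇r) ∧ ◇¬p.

No, unsatisfiable

1. (□¬r ∧ ◇r) ∧ ◇¬p, u
2. □¬r ∧ ◇r, u   [∧-rule on 1]
3. ◇¬p, u   [∧-rule on 1]
4. □¬r, u   [∧-rule on 2]
5. ◇r, u   [∧-rule on 2]
6. ¬p, v   [◇-rule on 3: fresh world v, uRv]
7. ¬r, v   [□-rule on 4 via uRv]
8. r, w   [◇-rule on 5: fresh world w, uRw]
9. ¬r, w   [□-rule on 4 via uRw]
Accessibility: uRv, uRw
Branch closes: r and ¬r both at w.
Every branch closes; the branch above is one of them.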